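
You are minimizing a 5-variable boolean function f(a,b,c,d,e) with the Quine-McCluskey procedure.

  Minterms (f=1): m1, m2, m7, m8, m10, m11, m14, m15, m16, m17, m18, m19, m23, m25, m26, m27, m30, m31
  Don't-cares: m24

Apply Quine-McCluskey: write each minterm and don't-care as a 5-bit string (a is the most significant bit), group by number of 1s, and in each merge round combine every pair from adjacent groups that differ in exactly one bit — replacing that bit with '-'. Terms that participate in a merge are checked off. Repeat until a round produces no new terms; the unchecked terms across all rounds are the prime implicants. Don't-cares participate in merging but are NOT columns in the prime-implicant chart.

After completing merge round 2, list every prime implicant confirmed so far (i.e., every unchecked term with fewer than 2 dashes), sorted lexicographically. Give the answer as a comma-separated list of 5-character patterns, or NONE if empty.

[col 0] 00001*, 00010*, 00111*, 01000*, 01010*, 01011*, 01110*, 01111*, 10000*, 10001*, 10010*, 10011*, 10111*, 11000*, 11001*, 11010*, 11011*, 11110*, 11111*
[col 1] -0001, -0010*, -0111*, -1000*, -1010*, -1011*, -1110*, -1111*, 0-010*, 0-111*, 01-10*, 01-11*, 010-0*, 0101-*, 0111-*, 1-000*, 1-001*, 1-010*, 1-011*, 1-111*, 10-11*, 100-0*, 100-1*, 1000-*, 1001-*, 11-10*, 11-11*, 110-0*, 110-1*, 1100-*, 1101-*, 1111-*
[col 2] --010, --111, -1-10*, -1-11*, -10-0, -101-*, -111-*, 01-1-*, 1--11, 1-0-0*, 1-0-1*, 1-00-*, 1-01-*, 100--*, 11-1-*, 110--*
[col 3] -1-1-, 1-0--
Prime implicants: --010, --111, -0001, -1-1-, -10-0, 1--11, 1-0--

-0001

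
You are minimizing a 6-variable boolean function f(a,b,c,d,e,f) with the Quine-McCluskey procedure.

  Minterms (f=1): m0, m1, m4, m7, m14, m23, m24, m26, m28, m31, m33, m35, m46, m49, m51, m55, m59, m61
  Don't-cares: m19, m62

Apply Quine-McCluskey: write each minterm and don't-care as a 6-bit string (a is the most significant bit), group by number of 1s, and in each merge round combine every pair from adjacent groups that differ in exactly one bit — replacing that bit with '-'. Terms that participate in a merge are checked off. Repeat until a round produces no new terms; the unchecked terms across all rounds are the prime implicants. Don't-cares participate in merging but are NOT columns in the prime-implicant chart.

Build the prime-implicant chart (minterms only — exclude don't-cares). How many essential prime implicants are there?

Round 0: 000000✓ 000001✓ 000100✓ 000111✓ 001110✓ 010011✓ 010111✓ 011000✓ 011010✓ 011100✓ 011111✓ 100001✓ 100011✓ 101110✓ 110001✓ 110011✓ 110111✓ 111011✓ 111101 111110✓
Round 1: -00001 -01110 -10011✓ -10111✓ 0-0111 000-00 00000- 01-111 010-11✓ 011-00 0110-0 1-0001✓ 1-0011✓ 1-1110 1000-1✓ 11-011 110-11✓ 1100-1✓
Round 2: -10-11 1-00-1
PIs = {-00001, -01110, -10-11, 0-0111, 000-00, 00000-, 01-111, 011-00, 0110-0, 1-00-1, 1-1110, 11-011, 111101}
Coverage chart:
  m0: 000-00,00000-
  m1: -00001,00000-
  m4: 000-00 ←essential
  m7: 0-0111 ←essential
  m14: -01110 ←essential
  m23: -10-11,0-0111,01-111
  m24: 011-00,0110-0
  m26: 0110-0 ←essential
  m28: 011-00 ←essential
  m31: 01-111 ←essential
  m33: -00001,1-00-1
  m35: 1-00-1 ←essential
  m46: -01110,1-1110
  m49: 1-00-1 ←essential
  m51: -10-11,1-00-1,11-011
  m55: -10-11 ←essential
  m59: 11-011 ←essential
  m61: 111101 ←essential
Essential: -01110, -10-11, 0-0111, 000-00, 01-111, 011-00, 0110-0, 1-00-1, 11-011, 111101

10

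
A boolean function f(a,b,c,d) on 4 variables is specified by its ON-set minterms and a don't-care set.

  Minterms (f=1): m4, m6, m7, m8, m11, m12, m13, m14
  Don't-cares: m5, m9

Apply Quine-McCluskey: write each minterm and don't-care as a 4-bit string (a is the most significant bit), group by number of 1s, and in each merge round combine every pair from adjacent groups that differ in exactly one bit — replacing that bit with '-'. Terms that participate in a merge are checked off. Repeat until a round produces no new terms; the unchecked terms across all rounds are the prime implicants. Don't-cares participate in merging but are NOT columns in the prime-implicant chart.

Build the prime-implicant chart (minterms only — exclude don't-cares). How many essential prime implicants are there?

size-2^0 implicants → 0100(✓)  0101(✓)  0110(✓)  0111(✓)  1000(✓)  1001(✓)  1011(✓)  1100(✓)  1101(✓)  1110(✓)
size-2^1 implicants → -100(✓)  -101(✓)  -110(✓)  01-0(✓)  01-1(✓)  010-(✓)  011-(✓)  1-00(✓)  1-01(✓)  10-1  100-(✓)  11-0(✓)  110-(✓)
size-2^2 implicants → -1-0  -10-  01--  1-0-
Unchecked terms (primes): -1-0, -10-, 01--, 1-0-, 10-1
Minterm coverage:
  m4 ⊆ -1-0,-10-,01--
  m6 ⊆ -1-0,01--
  m7 ⊆ 01-- [E]
  m8 ⊆ 1-0- [E]
  m11 ⊆ 10-1 [E]
  m12 ⊆ -1-0,-10-,1-0-
  m13 ⊆ -10-,1-0-
  m14 ⊆ -1-0 [E]
E = {-1-0, 01--, 1-0-, 10-1}

4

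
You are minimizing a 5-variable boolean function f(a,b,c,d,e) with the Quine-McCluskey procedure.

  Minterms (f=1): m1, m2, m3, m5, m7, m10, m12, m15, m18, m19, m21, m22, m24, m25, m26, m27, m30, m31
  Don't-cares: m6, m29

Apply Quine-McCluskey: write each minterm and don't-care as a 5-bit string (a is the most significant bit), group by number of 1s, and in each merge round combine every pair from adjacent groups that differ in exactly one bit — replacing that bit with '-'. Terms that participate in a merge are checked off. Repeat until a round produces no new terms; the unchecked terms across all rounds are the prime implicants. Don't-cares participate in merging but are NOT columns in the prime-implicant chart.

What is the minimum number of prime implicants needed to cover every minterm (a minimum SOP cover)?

Round 0: 00001✓ 00010✓ 00011✓ 00101✓ 00110✓ 00111✓ 01010✓ 01100 01111✓ 10010✓ 10011✓ 10101✓ 10110✓ 11000✓ 11001✓ 11010✓ 11011✓ 11101✓ 11110✓ 11111✓
Round 1: -0010✓ -0011✓ -0101 -0110✓ -1010✓ -1111 0-010✓ 0-111 00-01✓ 00-10✓ 00-11✓ 000-1✓ 0001-✓ 001-1✓ 0011-✓ 1-010✓ 1-011✓ 1-101 1-110✓ 10-10✓ 1001-✓ 11-01✓ 11-10✓ 11-11✓ 110-0✓ 110-1✓ 1100-✓ 1101-✓ 111-1✓ 1111-✓
Round 2: --010 -0-10 -001- 00--1 00-1- 1--10 1-01- 11--1 11-1- 110--
PIs = {--010, -0-10, -001-, -0101, -1111, 0-111, 00--1, 00-1-, 01100, 1--10, 1-01-, 1-101, 11--1, 11-1-, 110--}
Coverage chart:
  m1: 00--1 ←essential
  m2: --010,-0-10,-001-,00-1-
  m3: -001-,00--1,00-1-
  m5: -0101,00--1
  m7: 0-111,00--1,00-1-
  m10: --010 ←essential
  m12: 01100 ←essential
  m15: -1111,0-111
  m18: --010,-0-10,-001-,1--10,1-01-
  m19: -001-,1-01-
  m21: -0101,1-101
  m22: -0-10,1--10
  m24: 110-- ←essential
  m25: 11--1,110--
  m26: --010,1--10,1-01-,11-1-,110--
  m27: 1-01-,11--1,11-1-,110--
  m30: 1--10,11-1-
  m31: -1111,11--1,11-1-
Essential: --010, 00--1, 01100, 110--
Petrick residual → -001-, -0101, -1111, 1--10
Min cover (8 terms): c'de' + b'c'd + b'cd'e + bcde + a'b'e + a'bcd'e' + ade' + abc'

8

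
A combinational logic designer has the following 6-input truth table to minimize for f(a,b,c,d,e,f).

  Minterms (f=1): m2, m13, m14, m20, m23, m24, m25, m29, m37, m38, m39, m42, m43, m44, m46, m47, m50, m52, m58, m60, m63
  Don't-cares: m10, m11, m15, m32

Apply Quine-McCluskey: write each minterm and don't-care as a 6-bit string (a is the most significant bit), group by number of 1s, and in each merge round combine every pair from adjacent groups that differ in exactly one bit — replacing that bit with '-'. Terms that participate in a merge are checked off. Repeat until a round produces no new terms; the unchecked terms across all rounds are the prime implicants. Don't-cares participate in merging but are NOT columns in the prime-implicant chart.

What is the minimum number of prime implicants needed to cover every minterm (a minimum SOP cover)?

11

[col 0] 000010*, 001010*, 001011*, 001101*, 001110*, 001111*, 010100*, 010111, 011000*, 011001*, 011101*, 100000, 100101*, 100110*, 100111*, 101010*, 101011*, 101100*, 101110*, 101111*, 110010*, 110100*, 111010*, 111100*, 111111*
[col 1] -01010*, -01011*, -01110*, -01111*, -10100, 0-1101, 00-010, 001-10*, 001-11*, 00101-*, 0011-1, 00111-*, 011-01, 01100-, 1-1010, 1-1100, 1-1111, 10-110*, 10-111*, 1001-1, 10011-*, 101-10*, 101-11*, 10101-*, 1011-0, 10111-*, 11-010, 11-100
[col 2] -01-10*, -01-11*, -0101-*, -0111-*, 001-1-*, 10-11-, 101-1-*
[col 3] -01-1-
Prime implicants: -01-1-, -10100, 0-1101, 00-010, 0011-1, 010111, 011-01, 01100-, 1-1010, 1-1100, 1-1111, 10-11-, 100000, 1001-1, 1011-0, 11-010, 11-100
PI chart (minterm → PIs covering it):
  2 | 00-010  (sole → essential)
  13 | 0-1101,0011-1
  14 | -01-1-  (sole → essential)
  20 | -10100  (sole → essential)
  23 | 010111  (sole → essential)
  24 | 01100-  (sole → essential)
  25 | 011-01,01100-
  29 | 0-1101,011-01
  37 | 1001-1  (sole → essential)
  38 | 10-11-  (sole → essential)
  39 | 10-11-,1001-1
  42 | -01-1-,1-1010
  43 | -01-1-  (sole → essential)
  44 | 1-1100,1011-0
  46 | -01-1-,10-11-,1011-0
  47 | -01-1-,1-1111,10-11-
  50 | 11-010  (sole → essential)
  52 | -10100,11-100
  58 | 1-1010,11-010
  60 | 1-1100,11-100
  63 | 1-1111  (sole → essential)
Essential prime implicants: -01-1-, -10100, 00-010, 010111, 01100-, 1-1111, 10-11-, 1001-1, 11-010
Petrick residual → 0-1101, 1-1100
Minimum SOP uses 11 PIs: b'ce + bc'de'f' + a'cde'f + a'b'd'ef' + a'bc'def + a'bcd'e' + acde'f' + acdef + ab'de + ab'c'df + abd'ef'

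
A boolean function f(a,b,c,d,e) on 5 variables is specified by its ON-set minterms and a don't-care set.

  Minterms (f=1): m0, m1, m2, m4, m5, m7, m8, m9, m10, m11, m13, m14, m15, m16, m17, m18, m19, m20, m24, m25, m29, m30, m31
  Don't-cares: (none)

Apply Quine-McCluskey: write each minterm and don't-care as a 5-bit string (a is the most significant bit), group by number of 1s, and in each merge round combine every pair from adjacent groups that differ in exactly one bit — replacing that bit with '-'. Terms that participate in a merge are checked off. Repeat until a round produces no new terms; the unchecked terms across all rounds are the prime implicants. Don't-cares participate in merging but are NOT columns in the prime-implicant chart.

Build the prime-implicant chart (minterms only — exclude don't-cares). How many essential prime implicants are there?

size-2^0 implicants → 00000(✓)  00001(✓)  00010(✓)  00100(✓)  00101(✓)  00111(✓)  01000(✓)  01001(✓)  01010(✓)  01011(✓)  01101(✓)  01110(✓)  01111(✓)  10000(✓)  10001(✓)  10010(✓)  10011(✓)  10100(✓)  11000(✓)  11001(✓)  11101(✓)  11110(✓)  11111(✓)
size-2^1 implicants → -0000(✓)  -0001(✓)  -0010(✓)  -0100(✓)  -1000(✓)  -1001(✓)  -1101(✓)  -1110(✓)  -1111(✓)  0-000(✓)  0-001(✓)  0-010(✓)  0-101(✓)  0-111(✓)  00-00(✓)  00-01(✓)  000-0(✓)  0000-(✓)  001-1(✓)  0010-(✓)  01-01(✓)  01-10(✓)  01-11(✓)  010-0(✓)  010-1(✓)  0100-(✓)  0101-(✓)  011-1(✓)  0111-(✓)  1-000(✓)  1-001(✓)  10-00(✓)  100-0(✓)  100-1(✓)  1000-(✓)  1001-(✓)  11-01(✓)  1100-(✓)  111-1(✓)  1111-(✓)
size-2^2 implicants → --000(✓)  --001(✓)  -0-00  -00-0  -000-(✓)  -1-01  -100-(✓)  -11-1  -111-  0--01  0-0-0  0-00-(✓)  0-1-1  00-0-  01--1  01-1-  010--  1-00-(✓)  100--
size-2^3 implicants → --00-
Unchecked terms (primes): --00-, -0-00, -00-0, -1-01, -11-1, -111-, 0--01, 0-0-0, 0-1-1, 00-0-, 01--1, 01-1-, 010--, 100--
Minterm coverage:
  m0 ⊆ --00-,-0-00,-00-0,0-0-0,00-0-
  m1 ⊆ --00-,0--01,00-0-
  m2 ⊆ -00-0,0-0-0
  m4 ⊆ -0-00,00-0-
  m5 ⊆ 0--01,0-1-1,00-0-
  m7 ⊆ 0-1-1 [E]
  m8 ⊆ --00-,0-0-0,010--
  m9 ⊆ --00-,-1-01,0--01,01--1,010--
  m10 ⊆ 0-0-0,01-1-,010--
  m11 ⊆ 01--1,01-1-,010--
  m13 ⊆ -1-01,-11-1,0--01,0-1-1,01--1
  m14 ⊆ -111-,01-1-
  m15 ⊆ -11-1,-111-,0-1-1,01--1,01-1-
  m16 ⊆ --00-,-0-00,-00-0,100--
  m17 ⊆ --00-,100--
  m18 ⊆ -00-0,100--
  m19 ⊆ 100-- [E]
  m20 ⊆ -0-00 [E]
  m24 ⊆ --00- [E]
  m25 ⊆ --00-,-1-01
  m29 ⊆ -1-01,-11-1
  m30 ⊆ -111- [E]
  m31 ⊆ -11-1,-111-
E = {--00-, -0-00, -111-, 0-1-1, 100--}

5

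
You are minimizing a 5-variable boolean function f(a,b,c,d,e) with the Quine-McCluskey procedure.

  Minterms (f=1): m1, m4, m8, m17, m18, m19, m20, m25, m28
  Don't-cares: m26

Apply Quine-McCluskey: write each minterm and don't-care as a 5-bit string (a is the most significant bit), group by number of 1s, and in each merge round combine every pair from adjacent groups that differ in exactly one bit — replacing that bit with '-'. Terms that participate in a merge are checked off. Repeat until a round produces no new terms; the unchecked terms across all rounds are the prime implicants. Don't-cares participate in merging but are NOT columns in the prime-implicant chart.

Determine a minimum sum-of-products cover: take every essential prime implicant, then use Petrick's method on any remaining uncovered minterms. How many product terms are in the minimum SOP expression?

6

[col 0] 00001*, 00100*, 01000, 10001*, 10010*, 10011*, 10100*, 11001*, 11010*, 11100*
[col 1] -0001, -0100, 1-001, 1-010, 1-100, 100-1, 1001-
Prime implicants: -0001, -0100, 01000, 1-001, 1-010, 1-100, 100-1, 1001-
PI chart (minterm → PIs covering it):
  1 | -0001  (sole → essential)
  4 | -0100  (sole → essential)
  8 | 01000  (sole → essential)
  17 | -0001,1-001,100-1
  18 | 1-010,1001-
  19 | 100-1,1001-
  20 | -0100,1-100
  25 | 1-001  (sole → essential)
  28 | 1-100  (sole → essential)
Essential prime implicants: -0001, -0100, 01000, 1-001, 1-100
Petrick residual → 1001-
Minimum SOP uses 6 PIs: b'c'd'e + b'cd'e' + a'bc'd'e' + ac'd'e + acd'e' + ab'c'd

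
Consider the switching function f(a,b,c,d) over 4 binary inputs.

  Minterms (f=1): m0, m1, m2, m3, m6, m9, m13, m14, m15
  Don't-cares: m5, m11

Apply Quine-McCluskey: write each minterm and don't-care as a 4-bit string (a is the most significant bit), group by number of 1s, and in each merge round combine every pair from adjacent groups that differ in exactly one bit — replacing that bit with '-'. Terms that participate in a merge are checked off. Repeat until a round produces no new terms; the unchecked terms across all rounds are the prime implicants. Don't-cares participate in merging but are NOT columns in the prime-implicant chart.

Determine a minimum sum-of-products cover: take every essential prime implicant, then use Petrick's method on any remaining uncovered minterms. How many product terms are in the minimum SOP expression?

[col 0] 0000*, 0001*, 0010*, 0011*, 0101*, 0110*, 1001*, 1011*, 1101*, 1110*, 1111*
[col 1] -001*, -011*, -101*, -110, 0-01*, 0-10, 00-0*, 00-1*, 000-*, 001-*, 1-01*, 1-11*, 10-1*, 11-1*, 111-
[col 2] --01, -0-1, 00--, 1--1
Prime implicants: --01, -0-1, -110, 0-10, 00--, 1--1, 111-
PI chart (minterm → PIs covering it):
  0 | 00--  (sole → essential)
  1 | --01,-0-1,00--
  2 | 0-10,00--
  3 | -0-1,00--
  6 | -110,0-10
  9 | --01,-0-1,1--1
  13 | --01,1--1
  14 | -110,111-
  15 | 1--1,111-
Essential prime implicants: 00--
Petrick residual → -110, 1--1
Minimum SOP uses 3 PIs: bcd' + a'b' + ad

3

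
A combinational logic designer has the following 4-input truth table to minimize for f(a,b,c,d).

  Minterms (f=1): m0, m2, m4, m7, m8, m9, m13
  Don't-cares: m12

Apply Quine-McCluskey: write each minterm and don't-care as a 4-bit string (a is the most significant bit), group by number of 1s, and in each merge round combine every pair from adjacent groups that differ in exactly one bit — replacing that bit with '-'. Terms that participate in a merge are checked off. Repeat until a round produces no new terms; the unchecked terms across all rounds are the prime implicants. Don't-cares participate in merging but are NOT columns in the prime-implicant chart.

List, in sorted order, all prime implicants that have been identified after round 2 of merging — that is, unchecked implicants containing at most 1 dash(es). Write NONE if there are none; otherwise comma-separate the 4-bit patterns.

size-2^0 implicants → 0000(✓)  0010(✓)  0100(✓)  0111  1000(✓)  1001(✓)  1100(✓)  1101(✓)
size-2^1 implicants → -000(✓)  -100(✓)  0-00(✓)  00-0  1-00(✓)  1-01(✓)  100-(✓)  110-(✓)
size-2^2 implicants → --00  1-0-
Unchecked terms (primes): --00, 00-0, 0111, 1-0-

00-0, 0111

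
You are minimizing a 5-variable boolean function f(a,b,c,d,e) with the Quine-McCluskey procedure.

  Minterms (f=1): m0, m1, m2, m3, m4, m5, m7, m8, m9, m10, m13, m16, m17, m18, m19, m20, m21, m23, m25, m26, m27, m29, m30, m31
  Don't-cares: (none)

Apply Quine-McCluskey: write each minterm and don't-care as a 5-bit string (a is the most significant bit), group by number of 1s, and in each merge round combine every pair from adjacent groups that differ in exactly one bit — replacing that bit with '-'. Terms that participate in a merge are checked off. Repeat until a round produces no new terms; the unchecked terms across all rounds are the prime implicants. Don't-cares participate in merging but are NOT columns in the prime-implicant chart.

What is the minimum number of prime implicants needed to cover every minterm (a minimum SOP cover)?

6

size-2^0 implicants → 00000(✓)  00001(✓)  00010(✓)  00011(✓)  00100(✓)  00101(✓)  00111(✓)  01000(✓)  01001(✓)  01010(✓)  01101(✓)  10000(✓)  10001(✓)  10010(✓)  10011(✓)  10100(✓)  10101(✓)  10111(✓)  11001(✓)  11010(✓)  11011(✓)  11101(✓)  11110(✓)  11111(✓)
size-2^1 implicants → -0000(✓)  -0001(✓)  -0010(✓)  -0011(✓)  -0100(✓)  -0101(✓)  -0111(✓)  -1001(✓)  -1010(✓)  -1101(✓)  0-000(✓)  0-001(✓)  0-010(✓)  0-101(✓)  00-00(✓)  00-01(✓)  00-11(✓)  000-0(✓)  000-1(✓)  0000-(✓)  0001-(✓)  001-1(✓)  0010-(✓)  01-01(✓)  010-0(✓)  0100-(✓)  1-001(✓)  1-010(✓)  1-011(✓)  1-101(✓)  1-111(✓)  10-00(✓)  10-01(✓)  10-11(✓)  100-0(✓)  100-1(✓)  1000-(✓)  1001-(✓)  101-1(✓)  1010-(✓)  11-01(✓)  11-10(✓)  11-11(✓)  110-1(✓)  1101-(✓)  111-1(✓)  1111-(✓)
size-2^2 implicants → --001(✓)  --010  --101(✓)  -0-00(✓)  -0-01(✓)  -0-11(✓)  -00-0(✓)  -00-1(✓)  -000-(✓)  -001-(✓)  -01-1(✓)  -010-(✓)  -1-01(✓)  0--01(✓)  0-0-0  0-00-  00--1(✓)  00-0-(✓)  000--(✓)  1--01(✓)  1--11(✓)  1-0-1(✓)  1-01-  1-1-1(✓)  10--1(✓)  10-0-(✓)  100--(✓)  11--1(✓)  11-1-
size-2^3 implicants → ---01  -0--1  -0-0-  -00--  1---1
Unchecked terms (primes): ---01, --010, -0--1, -0-0-, -00--, 0-0-0, 0-00-, 1---1, 1-01-, 11-1-
Minterm coverage:
  m0 ⊆ -0-0-,-00--,0-0-0,0-00-
  m1 ⊆ ---01,-0--1,-0-0-,-00--,0-00-
  m2 ⊆ --010,-00--,0-0-0
  m3 ⊆ -0--1,-00--
  m4 ⊆ -0-0- [E]
  m5 ⊆ ---01,-0--1,-0-0-
  m7 ⊆ -0--1 [E]
  m8 ⊆ 0-0-0,0-00-
  m9 ⊆ ---01,0-00-
  m10 ⊆ --010,0-0-0
  m13 ⊆ ---01 [E]
  m16 ⊆ -0-0-,-00--
  m17 ⊆ ---01,-0--1,-0-0-,-00--,1---1
  m18 ⊆ --010,-00--,1-01-
  m19 ⊆ -0--1,-00--,1---1,1-01-
  m20 ⊆ -0-0- [E]
  m21 ⊆ ---01,-0--1,-0-0-,1---1
  m23 ⊆ -0--1,1---1
  m25 ⊆ ---01,1---1
  m26 ⊆ --010,1-01-,11-1-
  m27 ⊆ 1---1,1-01-,11-1-
  m29 ⊆ ---01,1---1
  m30 ⊆ 11-1- [E]
  m31 ⊆ 1---1,11-1-
E = {---01, -0--1, -0-0-, 11-1-}
Petrick residual → --010, 0-0-0
Cover = d'e + c'de' + b'e + b'd' + a'c'e' + abd  |cover|=6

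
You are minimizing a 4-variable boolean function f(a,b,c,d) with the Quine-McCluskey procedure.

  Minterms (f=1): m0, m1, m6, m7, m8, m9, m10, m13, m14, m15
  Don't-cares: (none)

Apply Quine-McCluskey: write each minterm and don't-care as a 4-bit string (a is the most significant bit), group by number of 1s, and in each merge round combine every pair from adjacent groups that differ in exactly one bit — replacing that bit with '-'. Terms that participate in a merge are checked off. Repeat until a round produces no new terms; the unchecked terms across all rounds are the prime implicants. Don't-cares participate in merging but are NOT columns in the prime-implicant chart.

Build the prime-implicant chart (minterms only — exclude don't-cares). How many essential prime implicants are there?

2

[col 0] 0000*, 0001*, 0110*, 0111*, 1000*, 1001*, 1010*, 1101*, 1110*, 1111*
[col 1] -000*, -001*, -110*, -111*, 000-*, 011-*, 1-01, 1-10, 10-0, 100-*, 11-1, 111-*
[col 2] -00-, -11-
Prime implicants: -00-, -11-, 1-01, 1-10, 10-0, 11-1
PI chart (minterm → PIs covering it):
  0 | -00-  (sole → essential)
  1 | -00-  (sole → essential)
  6 | -11-  (sole → essential)
  7 | -11-  (sole → essential)
  8 | -00-,10-0
  9 | -00-,1-01
  10 | 1-10,10-0
  13 | 1-01,11-1
  14 | -11-,1-10
  15 | -11-,11-1
Essential prime implicants: -00-, -11-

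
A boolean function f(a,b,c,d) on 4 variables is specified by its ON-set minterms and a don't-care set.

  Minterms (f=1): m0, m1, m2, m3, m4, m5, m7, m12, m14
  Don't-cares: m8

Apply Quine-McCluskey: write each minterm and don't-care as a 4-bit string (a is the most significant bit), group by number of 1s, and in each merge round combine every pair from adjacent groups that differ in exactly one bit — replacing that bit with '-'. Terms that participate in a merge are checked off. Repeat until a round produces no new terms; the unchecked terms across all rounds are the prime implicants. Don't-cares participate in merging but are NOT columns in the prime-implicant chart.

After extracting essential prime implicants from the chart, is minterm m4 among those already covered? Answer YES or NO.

[col 0] 0000*, 0001*, 0010*, 0011*, 0100*, 0101*, 0111*, 1000*, 1100*, 1110*
[col 1] -000*, -100*, 0-00*, 0-01*, 0-11*, 00-0*, 00-1*, 000-*, 001-*, 01-1*, 010-*, 1-00*, 11-0
[col 2] --00, 0--1, 0-0-, 00--
Prime implicants: --00, 0--1, 0-0-, 00--, 11-0
PI chart (minterm → PIs covering it):
  0 | --00,0-0-,00--
  1 | 0--1,0-0-,00--
  2 | 00--  (sole → essential)
  3 | 0--1,00--
  4 | --00,0-0-
  5 | 0--1,0-0-
  7 | 0--1  (sole → essential)
  12 | --00,11-0
  14 | 11-0  (sole → essential)
Essential prime implicants: 0--1, 00--, 11-0

NO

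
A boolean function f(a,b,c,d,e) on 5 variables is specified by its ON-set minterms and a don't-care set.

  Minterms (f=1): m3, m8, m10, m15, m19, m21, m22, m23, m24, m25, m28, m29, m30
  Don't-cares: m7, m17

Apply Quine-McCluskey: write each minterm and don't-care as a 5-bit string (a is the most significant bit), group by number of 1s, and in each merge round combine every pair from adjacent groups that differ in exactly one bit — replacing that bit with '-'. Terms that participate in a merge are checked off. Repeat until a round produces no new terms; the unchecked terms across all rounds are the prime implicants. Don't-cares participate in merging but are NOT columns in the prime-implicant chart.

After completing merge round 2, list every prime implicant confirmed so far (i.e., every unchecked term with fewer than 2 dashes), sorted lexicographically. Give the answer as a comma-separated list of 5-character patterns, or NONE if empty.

-1000, 0-111, 010-0, 1-110, 1011-, 111-0

[col 0] 00011*, 00111*, 01000*, 01010*, 01111*, 10001*, 10011*, 10101*, 10110*, 10111*, 11000*, 11001*, 11100*, 11101*, 11110*
[col 1] -0011*, -0111*, -1000, 0-111, 00-11*, 010-0, 1-001*, 1-101*, 1-110, 10-01*, 10-11*, 100-1*, 101-1*, 1011-, 11-00*, 11-01*, 1100-*, 111-0, 1110-*
[col 2] -0-11, 1--01, 10--1, 11-0-
Prime implicants: -0-11, -1000, 0-111, 010-0, 1--01, 1-110, 10--1, 1011-, 11-0-, 111-0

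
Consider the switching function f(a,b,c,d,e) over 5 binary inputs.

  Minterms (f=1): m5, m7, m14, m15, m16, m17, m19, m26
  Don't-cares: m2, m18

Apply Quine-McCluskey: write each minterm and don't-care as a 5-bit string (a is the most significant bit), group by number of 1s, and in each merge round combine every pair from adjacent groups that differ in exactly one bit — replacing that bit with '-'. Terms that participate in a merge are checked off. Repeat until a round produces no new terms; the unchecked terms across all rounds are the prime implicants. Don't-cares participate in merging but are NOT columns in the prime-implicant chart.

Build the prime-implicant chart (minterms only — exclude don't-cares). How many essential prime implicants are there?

Round 0: 00010✓ 00101✓ 00111✓ 01110✓ 01111✓ 10000✓ 10001✓ 10010✓ 10011✓ 11010✓
Round 1: -0010 0-111 001-1 0111- 1-010 100-0✓ 100-1✓ 1000-✓ 1001-✓
Round 2: 100--
PIs = {-0010, 0-111, 001-1, 0111-, 1-010, 100--}
Coverage chart:
  m5: 001-1 ←essential
  m7: 0-111,001-1
  m14: 0111- ←essential
  m15: 0-111,0111-
  m16: 100-- ←essential
  m17: 100-- ←essential
  m19: 100-- ←essential
  m26: 1-010 ←essential
Essential: 001-1, 0111-, 1-010, 100--

4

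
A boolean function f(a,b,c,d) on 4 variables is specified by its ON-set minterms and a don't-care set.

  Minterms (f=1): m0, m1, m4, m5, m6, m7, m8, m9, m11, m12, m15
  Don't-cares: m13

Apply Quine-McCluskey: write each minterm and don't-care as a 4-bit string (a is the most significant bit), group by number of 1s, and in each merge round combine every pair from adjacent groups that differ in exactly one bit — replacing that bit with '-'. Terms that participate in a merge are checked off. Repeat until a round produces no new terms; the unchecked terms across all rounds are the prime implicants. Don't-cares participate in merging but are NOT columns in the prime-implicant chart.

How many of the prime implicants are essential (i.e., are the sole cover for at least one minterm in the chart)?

size-2^0 implicants → 0000(✓)  0001(✓)  0100(✓)  0101(✓)  0110(✓)  0111(✓)  1000(✓)  1001(✓)  1011(✓)  1100(✓)  1101(✓)  1111(✓)
size-2^1 implicants → -000(✓)  -001(✓)  -100(✓)  -101(✓)  -111(✓)  0-00(✓)  0-01(✓)  000-(✓)  01-0(✓)  01-1(✓)  010-(✓)  011-(✓)  1-00(✓)  1-01(✓)  1-11(✓)  10-1(✓)  100-(✓)  11-1(✓)  110-(✓)
size-2^2 implicants → --00(✓)  --01(✓)  -00-(✓)  -1-1  -10-(✓)  0-0-(✓)  01--  1--1  1-0-(✓)
size-2^3 implicants → --0-
Unchecked terms (primes): --0-, -1-1, 01--, 1--1
Minterm coverage:
  m0 ⊆ --0- [E]
  m1 ⊆ --0- [E]
  m4 ⊆ --0-,01--
  m5 ⊆ --0-,-1-1,01--
  m6 ⊆ 01-- [E]
  m7 ⊆ -1-1,01--
  m8 ⊆ --0- [E]
  m9 ⊆ --0-,1--1
  m11 ⊆ 1--1 [E]
  m12 ⊆ --0- [E]
  m15 ⊆ -1-1,1--1
E = {--0-, 01--, 1--1}

3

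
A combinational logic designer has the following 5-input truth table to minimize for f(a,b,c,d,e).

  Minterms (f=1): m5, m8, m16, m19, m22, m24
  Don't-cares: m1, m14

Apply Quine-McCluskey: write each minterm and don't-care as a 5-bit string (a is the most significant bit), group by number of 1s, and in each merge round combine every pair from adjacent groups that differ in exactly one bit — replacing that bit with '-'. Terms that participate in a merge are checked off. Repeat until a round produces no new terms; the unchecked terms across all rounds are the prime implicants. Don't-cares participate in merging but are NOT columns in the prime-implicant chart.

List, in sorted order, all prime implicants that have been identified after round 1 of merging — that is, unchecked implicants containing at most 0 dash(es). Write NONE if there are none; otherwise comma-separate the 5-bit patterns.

01110, 10011, 10110

Round 0: 00001✓ 00101✓ 01000✓ 01110 10000✓ 10011 10110 11000✓
Round 1: -1000 00-01 1-000
PIs = {-1000, 00-01, 01110, 1-000, 10011, 10110}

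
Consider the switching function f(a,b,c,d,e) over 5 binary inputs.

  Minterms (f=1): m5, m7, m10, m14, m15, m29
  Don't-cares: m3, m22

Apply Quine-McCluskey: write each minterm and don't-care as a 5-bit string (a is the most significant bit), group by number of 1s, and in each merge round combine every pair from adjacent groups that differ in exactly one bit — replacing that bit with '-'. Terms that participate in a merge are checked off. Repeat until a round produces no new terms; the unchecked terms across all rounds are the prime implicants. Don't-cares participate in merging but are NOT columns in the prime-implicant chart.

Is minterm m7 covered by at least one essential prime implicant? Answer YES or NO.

YES

Round 0: 00011✓ 00101✓ 00111✓ 01010✓ 01110✓ 01111✓ 10110 11101
Round 1: 0-111 00-11 001-1 01-10 0111-
PIs = {0-111, 00-11, 001-1, 01-10, 0111-, 10110, 11101}
Coverage chart:
  m5: 001-1 ←essential
  m7: 0-111,00-11,001-1
  m10: 01-10 ←essential
  m14: 01-10,0111-
  m15: 0-111,0111-
  m29: 11101 ←essential
Essential: 001-1, 01-10, 11101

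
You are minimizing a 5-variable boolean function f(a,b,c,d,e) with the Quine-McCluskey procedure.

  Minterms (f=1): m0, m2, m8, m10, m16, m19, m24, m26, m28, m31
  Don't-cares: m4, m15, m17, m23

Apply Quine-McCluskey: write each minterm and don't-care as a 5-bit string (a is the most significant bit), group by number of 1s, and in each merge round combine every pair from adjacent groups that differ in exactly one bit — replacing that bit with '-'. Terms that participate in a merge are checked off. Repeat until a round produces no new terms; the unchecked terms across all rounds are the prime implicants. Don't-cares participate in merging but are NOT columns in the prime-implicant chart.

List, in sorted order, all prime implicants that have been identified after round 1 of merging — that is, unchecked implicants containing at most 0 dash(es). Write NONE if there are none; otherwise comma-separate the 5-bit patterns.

NONE

Round 0: 00000✓ 00010✓ 00100✓ 01000✓ 01010✓ 01111✓ 10000✓ 10001✓ 10011✓ 10111✓ 11000✓ 11010✓ 11100✓ 11111✓
Round 1: -0000✓ -1000✓ -1010✓ -1111 0-000✓ 0-010✓ 00-00 000-0✓ 010-0✓ 1-000✓ 1-111 10-11 100-1 1000- 11-00 110-0✓
Round 2: --000 -10-0 0-0-0
PIs = {--000, -10-0, -1111, 0-0-0, 00-00, 1-111, 10-11, 100-1, 1000-, 11-00}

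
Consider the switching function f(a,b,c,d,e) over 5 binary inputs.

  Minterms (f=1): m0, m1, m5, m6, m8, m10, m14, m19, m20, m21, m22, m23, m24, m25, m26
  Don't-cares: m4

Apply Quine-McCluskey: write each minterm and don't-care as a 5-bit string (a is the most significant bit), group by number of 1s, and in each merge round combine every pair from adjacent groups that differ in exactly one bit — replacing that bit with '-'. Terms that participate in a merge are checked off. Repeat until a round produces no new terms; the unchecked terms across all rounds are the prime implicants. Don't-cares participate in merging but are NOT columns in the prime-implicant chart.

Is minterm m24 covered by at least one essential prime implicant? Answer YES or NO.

size-2^0 implicants → 00000(✓)  00001(✓)  00100(✓)  00101(✓)  00110(✓)  01000(✓)  01010(✓)  01110(✓)  10011(✓)  10100(✓)  10101(✓)  10110(✓)  10111(✓)  11000(✓)  11001(✓)  11010(✓)
size-2^1 implicants → -0100(✓)  -0101(✓)  -0110(✓)  -1000(✓)  -1010(✓)  0-000  0-110  00-00(✓)  00-01(✓)  0000-(✓)  001-0(✓)  0010-(✓)  01-10  010-0(✓)  10-11  101-0(✓)  101-1(✓)  1010-(✓)  1011-(✓)  110-0(✓)  1100-
size-2^2 implicants → -01-0  -010-  -10-0  00-0-  101--
Unchecked terms (primes): -01-0, -010-, -10-0, 0-000, 0-110, 00-0-, 01-10, 10-11, 101--, 1100-
Minterm coverage:
  m0 ⊆ 0-000,00-0-
  m1 ⊆ 00-0- [E]
  m5 ⊆ -010-,00-0-
  m6 ⊆ -01-0,0-110
  m8 ⊆ -10-0,0-000
  m10 ⊆ -10-0,01-10
  m14 ⊆ 0-110,01-10
  m19 ⊆ 10-11 [E]
  m20 ⊆ -01-0,-010-,101--
  m21 ⊆ -010-,101--
  m22 ⊆ -01-0,101--
  m23 ⊆ 10-11,101--
  m24 ⊆ -10-0,1100-
  m25 ⊆ 1100- [E]
  m26 ⊆ -10-0 [E]
E = {-10-0, 00-0-, 10-11, 1100-}

YES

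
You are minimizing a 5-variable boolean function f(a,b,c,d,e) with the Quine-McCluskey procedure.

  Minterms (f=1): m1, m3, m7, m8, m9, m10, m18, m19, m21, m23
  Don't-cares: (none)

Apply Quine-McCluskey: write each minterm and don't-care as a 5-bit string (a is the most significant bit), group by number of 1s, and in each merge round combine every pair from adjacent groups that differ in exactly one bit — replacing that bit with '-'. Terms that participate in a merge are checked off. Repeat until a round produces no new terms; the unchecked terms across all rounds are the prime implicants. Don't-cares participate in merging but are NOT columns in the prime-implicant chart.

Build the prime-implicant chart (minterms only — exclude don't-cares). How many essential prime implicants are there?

4

size-2^0 implicants → 00001(✓)  00011(✓)  00111(✓)  01000(✓)  01001(✓)  01010(✓)  10010(✓)  10011(✓)  10101(✓)  10111(✓)
size-2^1 implicants → -0011(✓)  -0111(✓)  0-001  00-11(✓)  000-1  010-0  0100-  10-11(✓)  1001-  101-1
size-2^2 implicants → -0-11
Unchecked terms (primes): -0-11, 0-001, 000-1, 010-0, 0100-, 1001-, 101-1
Minterm coverage:
  m1 ⊆ 0-001,000-1
  m3 ⊆ -0-11,000-1
  m7 ⊆ -0-11 [E]
  m8 ⊆ 010-0,0100-
  m9 ⊆ 0-001,0100-
  m10 ⊆ 010-0 [E]
  m18 ⊆ 1001- [E]
  m19 ⊆ -0-11,1001-
  m21 ⊆ 101-1 [E]
  m23 ⊆ -0-11,101-1
E = {-0-11, 010-0, 1001-, 101-1}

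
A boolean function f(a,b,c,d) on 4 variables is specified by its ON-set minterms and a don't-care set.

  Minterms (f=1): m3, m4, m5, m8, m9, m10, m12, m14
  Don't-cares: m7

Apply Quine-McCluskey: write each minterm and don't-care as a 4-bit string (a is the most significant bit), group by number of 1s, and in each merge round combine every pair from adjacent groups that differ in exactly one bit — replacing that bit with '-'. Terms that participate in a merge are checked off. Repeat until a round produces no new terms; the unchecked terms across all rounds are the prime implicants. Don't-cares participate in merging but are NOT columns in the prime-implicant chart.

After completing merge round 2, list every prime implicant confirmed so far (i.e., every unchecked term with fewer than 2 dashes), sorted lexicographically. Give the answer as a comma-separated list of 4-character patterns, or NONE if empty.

-100, 0-11, 01-1, 010-, 100-

Round 0: 0011✓ 0100✓ 0101✓ 0111✓ 1000✓ 1001✓ 1010✓ 1100✓ 1110✓
Round 1: -100 0-11 01-1 010- 1-00✓ 1-10✓ 10-0✓ 100- 11-0✓
Round 2: 1--0
PIs = {-100, 0-11, 01-1, 010-, 1--0, 100-}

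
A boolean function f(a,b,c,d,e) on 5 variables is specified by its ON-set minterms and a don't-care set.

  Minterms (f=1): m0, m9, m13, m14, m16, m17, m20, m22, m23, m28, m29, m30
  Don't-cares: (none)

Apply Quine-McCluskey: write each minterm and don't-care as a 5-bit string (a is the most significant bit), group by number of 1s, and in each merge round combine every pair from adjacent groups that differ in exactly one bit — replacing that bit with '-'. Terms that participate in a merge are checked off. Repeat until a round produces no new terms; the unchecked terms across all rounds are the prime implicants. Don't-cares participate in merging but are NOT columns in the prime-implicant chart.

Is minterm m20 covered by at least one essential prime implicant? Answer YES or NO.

[col 0] 00000*, 01001*, 01101*, 01110*, 10000*, 10001*, 10100*, 10110*, 10111*, 11100*, 11101*, 11110*
[col 1] -0000, -1101, -1110, 01-01, 1-100*, 1-110*, 10-00, 1000-, 101-0*, 1011-, 111-0*, 1110-
[col 2] 1-1-0
Prime implicants: -0000, -1101, -1110, 01-01, 1-1-0, 10-00, 1000-, 1011-, 1110-
PI chart (minterm → PIs covering it):
  0 | -0000  (sole → essential)
  9 | 01-01  (sole → essential)
  13 | -1101,01-01
  14 | -1110  (sole → essential)
  16 | -0000,10-00,1000-
  17 | 1000-  (sole → essential)
  20 | 1-1-0,10-00
  22 | 1-1-0,1011-
  23 | 1011-  (sole → essential)
  28 | 1-1-0,1110-
  29 | -1101,1110-
  30 | -1110,1-1-0
Essential prime implicants: -0000, -1110, 01-01, 1000-, 1011-

NO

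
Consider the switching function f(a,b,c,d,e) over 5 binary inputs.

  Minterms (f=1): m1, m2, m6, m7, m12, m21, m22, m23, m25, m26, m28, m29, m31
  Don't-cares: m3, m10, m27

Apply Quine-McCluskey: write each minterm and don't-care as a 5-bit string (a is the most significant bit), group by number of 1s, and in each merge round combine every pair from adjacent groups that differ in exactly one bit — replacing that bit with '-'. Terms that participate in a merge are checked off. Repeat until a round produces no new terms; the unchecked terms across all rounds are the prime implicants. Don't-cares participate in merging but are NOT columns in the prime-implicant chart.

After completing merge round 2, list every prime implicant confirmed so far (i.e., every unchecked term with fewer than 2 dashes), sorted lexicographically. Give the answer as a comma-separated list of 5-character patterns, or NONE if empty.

-1010, -1100, 0-010, 000-1, 1101-, 1110-

size-2^0 implicants → 00001(✓)  00010(✓)  00011(✓)  00110(✓)  00111(✓)  01010(✓)  01100(✓)  10101(✓)  10110(✓)  10111(✓)  11001(✓)  11010(✓)  11011(✓)  11100(✓)  11101(✓)  11111(✓)
size-2^1 implicants → -0110(✓)  -0111(✓)  -1010  -1100  0-010  00-10(✓)  00-11(✓)  000-1  0001-(✓)  0011-(✓)  1-101(✓)  1-111(✓)  101-1(✓)  1011-(✓)  11-01(✓)  11-11(✓)  110-1(✓)  1101-  111-1(✓)  1110-
size-2^2 implicants → -011-  00-1-  1-1-1  11--1
Unchecked terms (primes): -011-, -1010, -1100, 0-010, 00-1-, 000-1, 1-1-1, 11--1, 1101-, 1110-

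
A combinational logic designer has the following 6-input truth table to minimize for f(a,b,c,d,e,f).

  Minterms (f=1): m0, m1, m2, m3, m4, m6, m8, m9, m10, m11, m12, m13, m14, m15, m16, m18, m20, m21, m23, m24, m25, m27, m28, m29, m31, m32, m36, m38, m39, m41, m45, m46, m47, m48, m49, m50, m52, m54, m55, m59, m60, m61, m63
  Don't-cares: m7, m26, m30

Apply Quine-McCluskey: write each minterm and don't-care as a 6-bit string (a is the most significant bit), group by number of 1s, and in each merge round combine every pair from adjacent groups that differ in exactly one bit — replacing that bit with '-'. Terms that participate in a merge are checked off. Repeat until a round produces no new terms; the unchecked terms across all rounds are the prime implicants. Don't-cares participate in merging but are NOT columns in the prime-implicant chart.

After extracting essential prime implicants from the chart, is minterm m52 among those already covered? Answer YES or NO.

YES

size-2^0 implicants → 000000(✓)  000001(✓)  000010(✓)  000011(✓)  000100(✓)  000110(✓)  000111(✓)  001000(✓)  001001(✓)  001010(✓)  001011(✓)  001100(✓)  001101(✓)  001110(✓)  001111(✓)  010000(✓)  010010(✓)  010100(✓)  010101(✓)  010111(✓)  011000(✓)  011001(✓)  011010(✓)  011011(✓)  011100(✓)  011101(✓)  011110(✓)  011111(✓)  100000(✓)  100100(✓)  100110(✓)  100111(✓)  101001(✓)  101101(✓)  101110(✓)  101111(✓)  110000(✓)  110001(✓)  110010(✓)  110100(✓)  110110(✓)  110111(✓)  111011(✓)  111100(✓)  111101(✓)  111111(✓)
size-2^1 implicants → -00000(✓)  -00100(✓)  -00110(✓)  -00111(✓)  -01001(✓)  -01101(✓)  -01110(✓)  -01111(✓)  -10000(✓)  -10010(✓)  -10100(✓)  -10111(✓)  -11011(✓)  -11100(✓)  -11101(✓)  -11111(✓)  0-0000(✓)  0-0010(✓)  0-0100(✓)  0-0111(✓)  0-1000(✓)  0-1001(✓)  0-1010(✓)  0-1011(✓)  0-1100(✓)  0-1101(✓)  0-1110(✓)  0-1111(✓)  00-000(✓)  00-001(✓)  00-010(✓)  00-011(✓)  00-100(✓)  00-110(✓)  00-111(✓)  000-00(✓)  000-10(✓)  000-11(✓)  0000-0(✓)  0000-1(✓)  00000-(✓)  00001-(✓)  0001-0(✓)  00011-(✓)  001-00(✓)  001-01(✓)  001-10(✓)  001-11(✓)  0010-0(✓)  0010-1(✓)  00100-(✓)  00101-(✓)  0011-0(✓)  0011-1(✓)  00110-(✓)  00111-(✓)  01-000(✓)  01-010(✓)  01-100(✓)  01-101(✓)  01-111(✓)  010-00(✓)  0100-0(✓)  0101-1(✓)  01010-(✓)  011-00(✓)  011-01(✓)  011-10(✓)  011-11(✓)  0110-0(✓)  0110-1(✓)  01100-(✓)  01101-(✓)  0111-0(✓)  0111-1(✓)  01110-(✓)  01111-(✓)  1-0000(✓)  1-0100(✓)  1-0110(✓)  1-0111(✓)  1-1101(✓)  1-1111(✓)  10-110(✓)  10-111(✓)  100-00(✓)  1001-0(✓)  10011-(✓)  101-01(✓)  1011-1(✓)  10111-(✓)  11-100(✓)  11-111(✓)  110-00(✓)  110-10(✓)  1100-0(✓)  11000-  1101-0(✓)  11011-(✓)  111-11(✓)  1111-1(✓)  11110-(✓)
size-2^2 implicants → --0000(✓)  --0100(✓)  --0111(✓)  --1101(✓)  --1111(✓)  -0-110(✓)  -0-111(✓)  -00-00(✓)  -001-0  -0011-(✓)  -01-01  -011-1(✓)  -0111-(✓)  -1-100  -1-111(✓)  -10-00(✓)  -100-0  -11-11  -111-1(✓)  -1110-  0--000(✓)  0--010(✓)  0--100(✓)  0--111(✓)  0-0-00(✓)  0-00-0(✓)  0-1-00(✓)  0-1-01(✓)  0-1-10(✓)  0-1-11(✓)  0-10-0(✓)  0-10-1(✓)  0-100-(✓)  0-101-(✓)  0-11-0(✓)  0-11-1(✓)  0-110-(✓)  0-111-(✓)  00--00(✓)  00--10(✓)  00--11(✓)  00-0-0(✓)  00-0-1(✓)  00-00-(✓)  00-01-(✓)  00-1-0(✓)  00-11-(✓)  000--0(✓)  000-1-(✓)  0000--(✓)  001--0(✓)  001--1(✓)  001-0-(✓)  001-1-(✓)  0010--(✓)  0011--(✓)  01--00(✓)  01-0-0(✓)  01-1-1  01-10-  011--0(✓)  011--1(✓)  011-0-(✓)  011-1-(✓)  0110--(✓)  0111--(✓)  1--111(✓)  1-0-00(✓)  1-01-0  1-011-  1-11-1(✓)  10-11-(✓)  110--0
size-2^3 implicants → ---111  --0-00  --11-1  -0-11-  0---00  0--0-0  0-1--0(✓)  0-1--1(✓)  0-1-0-(✓)  0-1-1-(✓)  0-10--(✓)  0-11--(✓)  00---0  00--1-  00-0--  001---(✓)  011---(✓)
size-2^4 implicants → 0-1---
Unchecked terms (primes): ---111, --0-00, --11-1, -0-11-, -001-0, -01-01, -1-100, -100-0, -11-11, -1110-, 0---00, 0--0-0, 0-1---, 00---0, 00--1-, 00-0--, 01-1-1, 01-10-, 1-01-0, 1-011-, 110--0, 11000-
Minterm coverage:
  m0 ⊆ --0-00,0---00,0--0-0,00---0,00-0--
  m1 ⊆ 00-0-- [E]
  m2 ⊆ 0--0-0,00---0,00--1-,00-0--
  m3 ⊆ 00--1-,00-0--
  m4 ⊆ --0-00,-001-0,0---00,00---0
  m6 ⊆ -0-11-,-001-0,00---0,00--1-
  m8 ⊆ 0---00,0--0-0,0-1---,00---0,00-0--
  m9 ⊆ -01-01,0-1---,00-0--
  m10 ⊆ 0--0-0,0-1---,00---0,00--1-,00-0--
  m11 ⊆ 0-1---,00--1-,00-0--
  m12 ⊆ 0---00,0-1---,00---0
  m13 ⊆ --11-1,-01-01,0-1---
  m14 ⊆ -0-11-,0-1---,00---0,00--1-
  m15 ⊆ ---111,--11-1,-0-11-,0-1---,00--1-
  m16 ⊆ --0-00,-100-0,0---00,0--0-0
  m18 ⊆ -100-0,0--0-0
  m20 ⊆ --0-00,-1-100,0---00,01-10-
  m21 ⊆ 01-1-1,01-10-
  m23 ⊆ ---111,01-1-1
  m24 ⊆ 0---00,0--0-0,0-1---
  m25 ⊆ 0-1--- [E]
  m27 ⊆ -11-11,0-1---
  m28 ⊆ -1-100,-1110-,0---00,0-1---,01-10-
  m29 ⊆ --11-1,-1110-,0-1---,01-1-1,01-10-
  m31 ⊆ ---111,--11-1,-11-11,0-1---,01-1-1
  m32 ⊆ --0-00 [E]
  m36 ⊆ --0-00,-001-0,1-01-0
  m38 ⊆ -0-11-,-001-0,1-01-0,1-011-
  m39 ⊆ ---111,-0-11-,1-011-
  m41 ⊆ -01-01 [E]
  m45 ⊆ --11-1,-01-01
  m46 ⊆ -0-11- [E]
  m47 ⊆ ---111,--11-1,-0-11-
  m48 ⊆ --0-00,-100-0,110--0,11000-
  m49 ⊆ 11000- [E]
  m50 ⊆ -100-0,110--0
  m52 ⊆ --0-00,-1-100,1-01-0,110--0
  m54 ⊆ 1-01-0,1-011-,110--0
  m55 ⊆ ---111,1-011-
  m59 ⊆ -11-11 [E]
  m60 ⊆ -1-100,-1110-
  m61 ⊆ --11-1,-1110-
  m63 ⊆ ---111,--11-1,-11-11
E = {--0-00, -0-11-, -01-01, -11-11, 0-1---, 00-0--, 11000-}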